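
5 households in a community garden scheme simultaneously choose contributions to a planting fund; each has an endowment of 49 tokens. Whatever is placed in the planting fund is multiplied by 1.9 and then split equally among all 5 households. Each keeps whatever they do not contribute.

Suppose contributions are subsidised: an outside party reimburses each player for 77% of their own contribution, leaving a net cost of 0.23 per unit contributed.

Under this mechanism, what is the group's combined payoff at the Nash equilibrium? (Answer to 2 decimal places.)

The effective private return per unit is now (1.9/5) / 0.23 = 1.6522 > 1, so every player's dominant strategy flips to full contribution.
At the Nash equilibrium everyone contributes 49. Group total payoff = 5 × (49 × 0.77 + 1.9 × 49) = 654.15.

654.15 tokens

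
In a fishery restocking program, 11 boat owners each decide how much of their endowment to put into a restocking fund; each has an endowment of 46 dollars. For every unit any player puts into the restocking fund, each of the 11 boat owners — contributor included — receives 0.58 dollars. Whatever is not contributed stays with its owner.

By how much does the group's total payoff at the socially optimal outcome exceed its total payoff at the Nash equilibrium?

2722.28 dollars

The private return per contributed unit is 0.58 < 1, so contributing 0 is dominant for every player. At the Nash equilibrium everyone keeps their 46, and the group total is 11 × 46 = 506.
Each contributed unit returns 6.380 to the group as a whole (0.58 to each of 11 players), which exceeds 1, so the social optimum is full contribution: group total = 6.380 × 506 = 3228.28.
Efficiency loss = 3228.28 − 506 = 2722.28.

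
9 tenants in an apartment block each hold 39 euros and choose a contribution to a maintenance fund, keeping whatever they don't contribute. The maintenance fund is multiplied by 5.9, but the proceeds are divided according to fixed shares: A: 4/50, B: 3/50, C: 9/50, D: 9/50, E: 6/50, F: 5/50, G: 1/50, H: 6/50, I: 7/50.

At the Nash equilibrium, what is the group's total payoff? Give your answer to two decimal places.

Each unit j contributes comes back to j as 5.9 × (j's share), so j prefers to contribute only if that share exceeds 1/5.9 = 0.1695; otherwise keeping the unit dominates.
The shares above 0.1695 belong to C and D, contributing 39 each; the remaining 7 contribute 0. Total contributed: 78.
The maintenance fund pays out 5.9 × 78 = 460.20 in total (split across the unequal shares, but the aggregate is all that matters for the group sum).
The 7 free-riders keep 39 each, adding 273. Group total = 273 + 460.20 = 733.20.

733.20 euros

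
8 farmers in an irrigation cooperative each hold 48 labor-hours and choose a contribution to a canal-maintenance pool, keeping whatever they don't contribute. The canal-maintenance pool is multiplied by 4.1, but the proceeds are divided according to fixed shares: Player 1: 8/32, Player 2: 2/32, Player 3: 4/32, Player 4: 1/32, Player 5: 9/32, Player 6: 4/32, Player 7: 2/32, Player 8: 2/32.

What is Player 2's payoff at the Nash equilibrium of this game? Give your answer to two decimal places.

72.60 labor-hours

Each unit j contributes comes back to j as 4.1 × (j's share), so j prefers to contribute only if that share exceeds 1/4.1 = 0.2439; otherwise keeping the unit dominates.
Player 1 and Player 5 are above the threshold, contributing 48 each; the remaining 6 contribute 0. Total contributed: 96.
Player 2 keeps 48 and receives 4.1 × 96 × 2/32 = 24.60 from the canal-maintenance pool, for a payoff of 72.60.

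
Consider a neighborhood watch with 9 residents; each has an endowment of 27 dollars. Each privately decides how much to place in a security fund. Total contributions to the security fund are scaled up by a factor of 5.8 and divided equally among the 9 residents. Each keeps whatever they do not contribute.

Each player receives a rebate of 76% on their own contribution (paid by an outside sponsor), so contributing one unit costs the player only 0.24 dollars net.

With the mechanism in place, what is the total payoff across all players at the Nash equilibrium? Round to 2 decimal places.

Under the mechanism each unit contributed yields (5.8/9) / 0.24 = 2.6852 back to its contributor per unit of net cost, which exceeds 1, making full contribution the dominant choice for everyone.
So the Nash equilibrium is full contribution by all 9; the group earns 9 × (27 × 0.76 + 5.8 × 27) = 1594.08.

1594.08 dollars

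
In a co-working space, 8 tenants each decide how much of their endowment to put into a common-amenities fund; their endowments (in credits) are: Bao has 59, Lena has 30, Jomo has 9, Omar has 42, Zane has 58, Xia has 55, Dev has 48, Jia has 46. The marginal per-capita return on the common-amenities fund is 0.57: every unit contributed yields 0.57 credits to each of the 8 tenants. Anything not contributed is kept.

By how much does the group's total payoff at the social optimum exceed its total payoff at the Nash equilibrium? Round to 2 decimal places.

1235.32 credits

The private return per contributed unit is 0.57 < 1 for everyone, so the Nash equilibrium is zero contribution and the group total is Σ E_j = 59 + 30 + 9 + 42 + 58 + 55 + 48 + 46 = 347.
Each contributed unit returns 4.560 to the group, so the social optimum is full contribution by everyone: group total = 4.560 × 347 = 1582.32.
Efficiency loss = (4.560 − 1) × 347 = 1235.32.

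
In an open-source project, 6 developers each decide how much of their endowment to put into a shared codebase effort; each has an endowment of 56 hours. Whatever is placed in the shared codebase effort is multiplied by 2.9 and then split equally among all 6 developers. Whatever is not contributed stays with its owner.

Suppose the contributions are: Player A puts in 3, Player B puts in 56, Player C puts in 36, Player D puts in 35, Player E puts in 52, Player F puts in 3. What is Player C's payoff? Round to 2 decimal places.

109.42 hours

Total contributed: 3 + 56 + 36 + 35 + 52 + 3 = 185.
Each receives 2.9 × 185 / 6 = 89.42 from the shared codebase effort.
Player C keeps 56 − 36 = 20, so Player C's payoff is 20 + 89.42 = 109.42.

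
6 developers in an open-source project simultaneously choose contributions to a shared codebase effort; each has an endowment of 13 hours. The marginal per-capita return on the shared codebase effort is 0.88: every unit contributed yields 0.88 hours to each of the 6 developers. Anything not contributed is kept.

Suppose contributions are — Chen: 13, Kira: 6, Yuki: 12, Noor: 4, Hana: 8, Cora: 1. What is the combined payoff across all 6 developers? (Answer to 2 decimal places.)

Total contributed: 13 + 6 + 12 + 4 + 8 + 1 = 44; total kept: 6 × 13 − 44 = 34.
The shared codebase effort pays out 0.88 × 6 × 44 = 232.32 in aggregate.
Group total = 34 + 232.32 = 266.32.

266.32 hours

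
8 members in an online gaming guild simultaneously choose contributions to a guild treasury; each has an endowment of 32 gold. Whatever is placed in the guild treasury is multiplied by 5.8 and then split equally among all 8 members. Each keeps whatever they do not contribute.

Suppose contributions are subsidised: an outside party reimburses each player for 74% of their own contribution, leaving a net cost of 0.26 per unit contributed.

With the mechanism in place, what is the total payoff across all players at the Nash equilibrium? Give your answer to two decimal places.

1674.24 gold

Under the mechanism each unit contributed yields (5.8/8) / 0.26 = 2.7885 back to its contributor per unit of net cost, which exceeds 1, making full contribution the dominant choice for everyone.
At the Nash equilibrium everyone contributes 32. Group total payoff = 8 × (32 × 0.74 + 5.8 × 32) = 1674.24.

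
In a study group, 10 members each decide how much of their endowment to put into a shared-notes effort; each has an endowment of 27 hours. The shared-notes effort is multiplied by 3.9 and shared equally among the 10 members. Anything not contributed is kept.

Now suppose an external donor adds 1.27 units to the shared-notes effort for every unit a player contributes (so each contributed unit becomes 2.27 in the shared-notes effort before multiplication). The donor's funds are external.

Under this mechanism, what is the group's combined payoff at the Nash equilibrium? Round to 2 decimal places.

270.00 hours

The effective private return is 3.9 × 2.27 / 10 = 0.8853, which is still under 1, so the mechanism doesn't change anyone's dominant strategy: zero contribution.
Everyone keeps their endowment and the group total is 10 × 27 = 270.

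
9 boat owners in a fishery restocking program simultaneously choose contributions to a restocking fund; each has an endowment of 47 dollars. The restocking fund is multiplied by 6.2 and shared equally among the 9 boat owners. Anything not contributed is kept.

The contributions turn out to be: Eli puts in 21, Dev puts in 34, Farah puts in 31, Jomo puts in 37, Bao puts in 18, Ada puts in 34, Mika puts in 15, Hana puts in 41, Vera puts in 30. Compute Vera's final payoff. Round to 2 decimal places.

196.80 dollars

Total contributed: 21 + 34 + 31 + 37 + 18 + 34 + 15 + 41 + 30 = 261.
Each receives 6.2 × 261 / 9 = 179.80 from the restocking fund.
Vera keeps 47 − 30 = 17, so Vera's payoff is 17 + 179.80 = 196.80.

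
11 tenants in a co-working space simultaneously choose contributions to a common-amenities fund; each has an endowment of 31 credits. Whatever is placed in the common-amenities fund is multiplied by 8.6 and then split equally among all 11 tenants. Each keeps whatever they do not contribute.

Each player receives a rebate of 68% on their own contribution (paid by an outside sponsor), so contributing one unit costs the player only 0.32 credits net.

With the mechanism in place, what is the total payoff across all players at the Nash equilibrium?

With the mechanism, a contributed unit returns (8.6/11) / 0.32 = 2.4432 per unit of net cost to the contributor — now above 1 — so contributing fully is weakly dominant for every player.
At the Nash equilibrium everyone contributes 31. Group total payoff = 11 × (31 × 0.68 + 8.6 × 31) = 3164.48.

3164.48 credits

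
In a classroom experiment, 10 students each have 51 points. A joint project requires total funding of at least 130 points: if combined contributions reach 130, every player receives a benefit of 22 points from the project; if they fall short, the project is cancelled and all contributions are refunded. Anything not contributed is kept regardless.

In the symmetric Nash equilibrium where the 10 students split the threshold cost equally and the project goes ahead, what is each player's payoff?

60 points

Equal share of the threshold: 130/10 = 13.
At this profile no one gains by cutting their contribution: any cut drops the total below 130, the project is cancelled, contributions are refunded, and the deviator ends with 51, which is less than 51 − 13 + 22 = 60. Contributing more than 13 just wastes the excess. So contributing exactly 13 is a best response.
Each player's payoff: 51 − 13 + 22 = 60.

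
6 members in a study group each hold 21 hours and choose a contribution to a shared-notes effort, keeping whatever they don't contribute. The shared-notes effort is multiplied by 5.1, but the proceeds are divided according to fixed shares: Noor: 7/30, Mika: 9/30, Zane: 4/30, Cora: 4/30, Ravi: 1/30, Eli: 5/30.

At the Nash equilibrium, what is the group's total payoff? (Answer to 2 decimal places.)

298.20 hours

Each unit j contributes comes back to j as 5.1 × (j's share), so j prefers to contribute only if that share exceeds 1/5.1 = 0.1961; otherwise keeping the unit dominates.
Noor and Mika are above the threshold, contributing 21 each; the remaining 4 contribute 0. Total contributed: 42.
The shared-notes effort pays out 5.1 × 42 = 214.20 in total (split across the unequal shares, but the aggregate is all that matters for the group sum).
The 4 free-riders keep 21 each, adding 84. Group total = 84 + 214.20 = 298.20.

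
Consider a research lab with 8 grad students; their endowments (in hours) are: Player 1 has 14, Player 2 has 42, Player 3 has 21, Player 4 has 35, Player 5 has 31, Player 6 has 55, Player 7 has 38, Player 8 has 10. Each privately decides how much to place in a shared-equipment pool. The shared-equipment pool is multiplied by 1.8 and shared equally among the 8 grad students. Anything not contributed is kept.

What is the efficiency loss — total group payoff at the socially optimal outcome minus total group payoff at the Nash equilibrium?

196.80 hours

The private return per contributed unit is 1.8/8 = 0.2250 < 1 for every player regardless of endowment, so the Nash equilibrium is zero contribution and the group total is Σ E_j = 14 + 42 + 21 + 35 + 31 + 55 + 38 + 10 = 246.
Each contributed unit returns 1.800 to the group, so the social optimum is full contribution by everyone: group total = 1.800 × 246 = 442.80.
Efficiency loss = (1.800 − 1) × 246 = 196.80.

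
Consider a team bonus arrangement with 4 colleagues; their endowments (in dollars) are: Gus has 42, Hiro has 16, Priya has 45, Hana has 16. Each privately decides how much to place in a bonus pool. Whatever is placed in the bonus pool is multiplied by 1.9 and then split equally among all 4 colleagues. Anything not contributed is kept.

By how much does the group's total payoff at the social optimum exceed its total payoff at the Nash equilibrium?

107.10 dollars

The private return per contributed unit is 1.9/4 = 0.4750 < 1 for every player regardless of endowment, so the Nash equilibrium is zero contribution and the group total is Σ E_j = 42 + 16 + 45 + 16 = 119.
Each contributed unit returns 1.900 to the group, so the social optimum is full contribution by everyone: group total = 1.900 × 119 = 226.10.
Efficiency loss = (1.900 − 1) × 119 = 107.10.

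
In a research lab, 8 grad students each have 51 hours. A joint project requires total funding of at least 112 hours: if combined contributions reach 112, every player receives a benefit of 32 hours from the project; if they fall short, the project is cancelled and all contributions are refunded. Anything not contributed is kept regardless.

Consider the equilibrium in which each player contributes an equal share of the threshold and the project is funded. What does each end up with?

Equal share of the threshold: 112/8 = 14.
At this profile no one gains by cutting their contribution: any cut drops the total below 112, the project is cancelled, contributions are refunded, and the deviator ends with 51, which is less than 51 − 14 + 32 = 69. Contributing more than 14 just wastes the excess. So contributing exactly 14 is a best response.
Each player's payoff: 51 − 14 + 32 = 69.

69 hours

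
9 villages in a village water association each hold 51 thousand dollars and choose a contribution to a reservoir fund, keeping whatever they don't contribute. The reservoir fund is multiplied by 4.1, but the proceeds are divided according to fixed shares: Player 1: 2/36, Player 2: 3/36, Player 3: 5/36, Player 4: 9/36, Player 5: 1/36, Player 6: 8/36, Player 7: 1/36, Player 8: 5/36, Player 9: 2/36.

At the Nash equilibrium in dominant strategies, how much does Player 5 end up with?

Player j's private return per contributed unit is 4.1 × (j's share). Contributing is weakly dominant for j when that share is at least 1/4.1 = 0.2439, and contributing 0 is dominant otherwise.
Player 4 alone (share 9/36) is above the threshold, contributing 51; the remaining 8 contribute 0. Total contributed: 51.
Player 5 keeps 51 and receives 4.1 × 51 × 1/36 = 5.81 from the reservoir fund, for a payoff of 56.81.

56.81 thousand dollars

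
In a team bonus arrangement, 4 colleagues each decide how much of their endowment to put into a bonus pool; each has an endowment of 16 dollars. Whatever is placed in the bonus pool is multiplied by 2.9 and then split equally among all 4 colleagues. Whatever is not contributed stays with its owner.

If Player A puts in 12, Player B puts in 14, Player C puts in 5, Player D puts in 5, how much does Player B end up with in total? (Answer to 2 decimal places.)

Total contributed: 12 + 14 + 5 + 5 = 36.
Each receives 2.9 × 36 / 4 = 26.10 from the bonus pool.
Player B keeps 16 − 14 = 2, so Player B's payoff is 2 + 26.10 = 28.10.

28.10 dollars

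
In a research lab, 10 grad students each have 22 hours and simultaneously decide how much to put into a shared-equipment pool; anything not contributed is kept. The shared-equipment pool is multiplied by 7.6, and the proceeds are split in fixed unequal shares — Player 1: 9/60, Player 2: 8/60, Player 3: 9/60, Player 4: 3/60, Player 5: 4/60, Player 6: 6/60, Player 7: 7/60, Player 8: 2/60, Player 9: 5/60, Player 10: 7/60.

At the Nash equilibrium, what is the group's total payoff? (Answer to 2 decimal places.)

655.60 hours

Player j's private return per contributed unit is 7.6 × (j's share). Contributing is weakly dominant for j when that share is at least 1/7.6 = 0.1316, and contributing 0 is dominant otherwise.
The shares above 0.1316 belong to Player 1, Player 2 and Player 3, contributing 22 each; the remaining 7 contribute 0. Total contributed: 66.
The shared-equipment pool pays out 7.6 × 66 = 501.60 in total (split across the unequal shares, but the aggregate is all that matters for the group sum).
The 7 free-riders keep 22 each, adding 154. Group total = 154 + 501.60 = 655.60.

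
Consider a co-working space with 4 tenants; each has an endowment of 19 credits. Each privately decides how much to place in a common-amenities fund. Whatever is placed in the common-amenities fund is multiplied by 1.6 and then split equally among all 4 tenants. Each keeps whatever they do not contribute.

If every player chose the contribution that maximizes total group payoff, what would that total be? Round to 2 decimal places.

Each contributed unit returns 1.600 to the group as a whole (0.4000 to each of 4 players), which exceeds 1, so the social optimum is full contribution: group total = 1.600 × 76 = 121.60.

121.60 credits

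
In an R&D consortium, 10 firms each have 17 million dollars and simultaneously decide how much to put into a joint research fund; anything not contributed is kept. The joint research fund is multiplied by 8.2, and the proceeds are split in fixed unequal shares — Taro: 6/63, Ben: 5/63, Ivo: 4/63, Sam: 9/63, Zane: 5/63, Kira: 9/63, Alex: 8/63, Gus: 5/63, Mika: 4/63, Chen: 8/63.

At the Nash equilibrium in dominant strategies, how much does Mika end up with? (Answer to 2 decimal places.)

For player j, contributing a unit is worthwhile iff 8.2 × (j's share) ≥ 1, i.e. iff j's share is at least 0.1220.
Sam, Kira, Alex and Chen clear that bar, contributing 17 each; the remaining 6 contribute 0. Total contributed: 68.
Mika keeps 17 and receives 8.2 × 68 × 4/63 = 35.40 from the joint research fund, for a payoff of 52.40.

52.40 million dollars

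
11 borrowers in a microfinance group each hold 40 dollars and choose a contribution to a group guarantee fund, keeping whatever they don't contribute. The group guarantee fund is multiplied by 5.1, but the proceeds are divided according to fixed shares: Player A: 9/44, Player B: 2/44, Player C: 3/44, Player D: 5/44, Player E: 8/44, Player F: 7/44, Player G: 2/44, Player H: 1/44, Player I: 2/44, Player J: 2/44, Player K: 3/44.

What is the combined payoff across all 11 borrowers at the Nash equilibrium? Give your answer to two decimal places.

A player with share s gets back 5.1·s per unit contributed, so full contribution is dominant for anyone with s > 1/5.1 = 0.1961 and zero contribution is dominant for anyone below.
The only share above 0.1961 is Player A's 9/44, contributing 40; the remaining 10 contribute 0. Total contributed: 40.
The group guarantee fund pays out 5.1 × 40 = 204.00 in total (split across the unequal shares, but the aggregate is all that matters for the group sum).
The 10 free-riders keep 40 each, adding 400. Group total = 400 + 204.00 = 604.00.

604.00 dollars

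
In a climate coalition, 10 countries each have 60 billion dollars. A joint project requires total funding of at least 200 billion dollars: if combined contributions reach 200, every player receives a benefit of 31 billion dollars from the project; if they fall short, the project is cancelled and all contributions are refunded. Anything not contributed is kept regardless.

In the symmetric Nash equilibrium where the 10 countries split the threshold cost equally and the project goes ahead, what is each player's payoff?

Equal share of the threshold: 200/10 = 20.
At this profile no one gains by cutting their contribution: any cut drops the total below 200, the project is cancelled, contributions are refunded, and the deviator ends with 60, which is less than 60 − 20 + 31 = 71. Contributing more than 20 just wastes the excess. So contributing exactly 20 is a best response.
Each player's payoff: 60 − 20 + 31 = 71.

71 billion dollars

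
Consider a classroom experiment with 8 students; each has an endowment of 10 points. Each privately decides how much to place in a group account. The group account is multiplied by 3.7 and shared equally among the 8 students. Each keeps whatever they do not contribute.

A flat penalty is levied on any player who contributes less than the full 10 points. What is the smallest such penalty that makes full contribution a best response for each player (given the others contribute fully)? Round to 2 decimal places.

Given the others contribute fully, the best deviation is to contribute 0 (any partial contribution still incurs the fine and gives up units whose private return 0.4625 is below 1).
Deviating from 10 to 0 saves 10 points but forfeits the deviator's share of the drop in the group account: 3.7/8 × 10 = 4.62.
So the deviation gain is 10 − 4.62 = 5.38, and the fine must be at least 5.38 points to wipe it out.

5.38 points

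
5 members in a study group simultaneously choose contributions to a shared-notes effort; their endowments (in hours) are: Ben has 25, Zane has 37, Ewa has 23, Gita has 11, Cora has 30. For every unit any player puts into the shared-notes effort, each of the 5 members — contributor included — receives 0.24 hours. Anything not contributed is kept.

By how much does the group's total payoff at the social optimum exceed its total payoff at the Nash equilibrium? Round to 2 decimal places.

25.20 hours

The private return per contributed unit is 0.24 < 1 for everyone, so the Nash equilibrium is zero contribution and the group total is Σ E_j = 25 + 37 + 23 + 11 + 30 = 126.
Each contributed unit returns 1.200 to the group, so the social optimum is full contribution by everyone: group total = 1.200 × 126 = 151.20.
Efficiency loss = (1.200 − 1) × 126 = 25.20.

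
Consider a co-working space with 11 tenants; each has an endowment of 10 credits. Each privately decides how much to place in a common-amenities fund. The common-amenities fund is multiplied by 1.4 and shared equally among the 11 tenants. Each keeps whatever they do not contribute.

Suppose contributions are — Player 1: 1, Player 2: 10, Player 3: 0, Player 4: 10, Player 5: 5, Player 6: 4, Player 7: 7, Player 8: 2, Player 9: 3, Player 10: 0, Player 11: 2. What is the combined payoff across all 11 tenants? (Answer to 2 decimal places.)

127.60 credits

Total contributed: 1 + 10 + 0 + 10 + 5 + 4 + 7 + 2 + 3 + 0 + 2 = 44; total kept: 11 × 10 − 44 = 66.
The common-amenities fund pays out 1.4 × 44 = 61.60 in aggregate.
Group total = 66 + 61.60 = 127.60.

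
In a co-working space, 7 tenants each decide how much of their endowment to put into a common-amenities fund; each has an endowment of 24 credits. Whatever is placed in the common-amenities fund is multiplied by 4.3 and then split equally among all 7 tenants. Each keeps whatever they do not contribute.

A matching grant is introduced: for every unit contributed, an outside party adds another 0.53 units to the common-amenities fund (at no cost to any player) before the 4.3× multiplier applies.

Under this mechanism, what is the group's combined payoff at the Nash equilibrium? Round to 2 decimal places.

168.00 credits

Even with the mechanism, each unit contributed returns only 4.3 × 1.53 / 7 = 0.9399 per unit of net cost, so contributing nothing is still dominant.
At the Nash equilibrium no one contributes; group total payoff = 7 × 24 = 168.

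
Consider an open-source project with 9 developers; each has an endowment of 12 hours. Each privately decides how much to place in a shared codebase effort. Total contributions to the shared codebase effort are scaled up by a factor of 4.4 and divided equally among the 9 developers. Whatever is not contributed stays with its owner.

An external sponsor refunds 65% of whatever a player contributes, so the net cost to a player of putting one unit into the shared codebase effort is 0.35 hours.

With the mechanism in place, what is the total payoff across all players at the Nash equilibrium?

545.40 hours

The effective private return per unit is now (4.4/9) / 0.35 = 1.3968 > 1, so every player's dominant strategy flips to full contribution.
At the Nash equilibrium everyone contributes 12. Group total payoff = 9 × (12 × 0.65 + 4.4 × 12) = 545.40.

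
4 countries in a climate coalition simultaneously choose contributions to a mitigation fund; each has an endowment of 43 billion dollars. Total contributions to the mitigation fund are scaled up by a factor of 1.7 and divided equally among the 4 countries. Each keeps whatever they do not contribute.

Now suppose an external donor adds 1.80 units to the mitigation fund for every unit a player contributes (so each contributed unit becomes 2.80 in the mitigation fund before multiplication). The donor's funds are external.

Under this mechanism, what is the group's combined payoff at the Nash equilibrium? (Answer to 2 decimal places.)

818.72 billion dollars

The effective private return per unit is now 1.7 × 2.80 / 4 = 1.1900 > 1, so every player's dominant strategy flips to full contribution.
At the Nash equilibrium everyone contributes 43. Group total payoff = 1.7 × 2.80 × 172 = 818.72.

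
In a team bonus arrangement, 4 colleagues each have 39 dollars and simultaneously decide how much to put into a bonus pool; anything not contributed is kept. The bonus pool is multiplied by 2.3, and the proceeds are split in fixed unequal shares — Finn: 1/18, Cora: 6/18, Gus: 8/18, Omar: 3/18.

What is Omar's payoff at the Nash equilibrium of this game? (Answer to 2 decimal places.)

Each unit j contributes comes back to j as 2.3 × (j's share), so j prefers to contribute only if that share exceeds 1/2.3 = 0.4348; otherwise keeping the unit dominates.
Only Gus (8/18) clears that bar, contributing 39; the remaining 3 contribute 0. Total contributed: 39.
Omar keeps 39 and receives 2.3 × 39 × 3/18 = 14.95 from the bonus pool, for a payoff of 53.95.

53.95 dollars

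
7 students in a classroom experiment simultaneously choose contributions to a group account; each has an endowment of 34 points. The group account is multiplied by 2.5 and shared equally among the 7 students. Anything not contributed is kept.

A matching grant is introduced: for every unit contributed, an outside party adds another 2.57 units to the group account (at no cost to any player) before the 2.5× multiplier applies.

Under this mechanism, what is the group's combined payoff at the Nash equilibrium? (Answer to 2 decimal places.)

The effective private return per unit is now 2.5 × 3.57 / 7 = 1.2750 > 1, so every player's dominant strategy flips to full contribution.
At the Nash equilibrium everyone contributes 34. Group total payoff = 2.5 × 3.57 × 238 = 2124.15.

2124.15 points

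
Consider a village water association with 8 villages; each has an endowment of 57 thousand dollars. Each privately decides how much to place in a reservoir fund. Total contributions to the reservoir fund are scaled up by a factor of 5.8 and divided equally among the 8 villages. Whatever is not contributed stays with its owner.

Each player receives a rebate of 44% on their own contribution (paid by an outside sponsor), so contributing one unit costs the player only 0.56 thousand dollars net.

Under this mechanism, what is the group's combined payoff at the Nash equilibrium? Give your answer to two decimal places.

Under the mechanism each unit contributed yields (5.8/8) / 0.56 = 1.2946 back to its contributor per unit of net cost, which exceeds 1, making full contribution the dominant choice for everyone.
At the Nash equilibrium everyone contributes 57. Group total payoff = 8 × (57 × 0.44 + 5.8 × 57) = 2845.44.

2845.44 thousand dollars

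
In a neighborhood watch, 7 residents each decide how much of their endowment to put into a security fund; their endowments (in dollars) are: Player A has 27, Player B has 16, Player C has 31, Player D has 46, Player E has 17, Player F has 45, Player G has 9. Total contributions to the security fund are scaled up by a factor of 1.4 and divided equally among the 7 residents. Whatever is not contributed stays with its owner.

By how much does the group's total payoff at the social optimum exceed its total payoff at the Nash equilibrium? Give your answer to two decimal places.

76.40 dollars

The private return per contributed unit is 1.4/7 = 0.2000 < 1 for every player regardless of endowment, so the Nash equilibrium is zero contribution and the group total is Σ E_j = 27 + 16 + 31 + 46 + 17 + 45 + 9 = 191.
Each contributed unit returns 1.400 to the group, so the social optimum is full contribution by everyone: group total = 1.400 × 191 = 267.40.
Efficiency loss = (1.400 − 1) × 191 = 76.40.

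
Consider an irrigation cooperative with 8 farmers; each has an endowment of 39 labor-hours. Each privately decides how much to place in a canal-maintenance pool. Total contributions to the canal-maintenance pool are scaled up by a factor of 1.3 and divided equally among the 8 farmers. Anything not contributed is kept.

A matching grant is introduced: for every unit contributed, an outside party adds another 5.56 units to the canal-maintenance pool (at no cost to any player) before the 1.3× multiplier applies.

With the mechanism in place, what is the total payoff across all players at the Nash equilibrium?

Under the mechanism each unit contributed yields 1.3 × 6.56 / 8 = 1.0660 back to its contributor per unit of net cost, which exceeds 1, making full contribution the dominant choice for everyone.
At the Nash equilibrium everyone contributes 39. Group total payoff = 1.3 × 6.56 × 312 = 2660.74.

2660.74 labor-hours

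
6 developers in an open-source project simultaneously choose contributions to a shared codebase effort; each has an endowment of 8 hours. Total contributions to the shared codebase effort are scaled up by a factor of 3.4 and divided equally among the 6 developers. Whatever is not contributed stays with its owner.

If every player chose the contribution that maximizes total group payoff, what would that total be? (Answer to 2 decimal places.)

Each contributed unit returns 3.400 to the group as a whole (0.5667 to each of 6 players), which exceeds 1, so the social optimum is full contribution: group total = 3.400 × 48 = 163.20.

163.20 hours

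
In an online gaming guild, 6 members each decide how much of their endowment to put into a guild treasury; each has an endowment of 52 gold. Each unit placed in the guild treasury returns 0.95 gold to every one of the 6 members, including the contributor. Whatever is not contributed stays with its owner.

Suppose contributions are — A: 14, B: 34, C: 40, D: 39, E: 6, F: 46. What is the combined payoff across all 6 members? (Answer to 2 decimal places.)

Total contributed: 14 + 34 + 40 + 39 + 6 + 46 = 179; total kept: 6 × 52 − 179 = 133.
The guild treasury pays out 0.95 × 6 × 179 = 1020.30 in aggregate.
Group total = 133 + 1020.30 = 1153.30.

1153.30 gold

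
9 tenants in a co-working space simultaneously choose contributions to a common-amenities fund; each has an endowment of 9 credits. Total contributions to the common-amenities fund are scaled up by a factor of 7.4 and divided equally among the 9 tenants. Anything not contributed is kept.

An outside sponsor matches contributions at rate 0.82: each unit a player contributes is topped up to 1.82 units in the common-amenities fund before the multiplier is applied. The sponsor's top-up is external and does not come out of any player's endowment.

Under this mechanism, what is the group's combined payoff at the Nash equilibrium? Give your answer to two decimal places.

Under the mechanism each unit contributed yields 7.4 × 1.82 / 9 = 1.4964 back to its contributor per unit of net cost, which exceeds 1, making full contribution the dominant choice for everyone.
So the Nash equilibrium is full contribution by all 9; the group earns 7.4 × 1.82 × 81 = 1090.91.

1090.91 credits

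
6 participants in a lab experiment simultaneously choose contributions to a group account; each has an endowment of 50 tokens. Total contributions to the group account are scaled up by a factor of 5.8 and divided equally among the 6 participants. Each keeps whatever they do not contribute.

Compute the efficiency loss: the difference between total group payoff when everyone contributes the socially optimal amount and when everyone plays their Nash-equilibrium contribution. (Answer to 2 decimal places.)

Each contributed unit returns 5.8/6 = 0.9667 to its contributor — below 1 — so contributing 0 is dominant for every player. At the Nash equilibrium everyone keeps their 50, and the group total is 6 × 50 = 300.
Each contributed unit returns 5.800 to the group as a whole (0.9667 to each of 6 players), which exceeds 1, so the social optimum is full contribution: group total = 5.800 × 300 = 1740.00.
Efficiency loss = 1740.00 − 300 = 1440.00.

1440.00 tokens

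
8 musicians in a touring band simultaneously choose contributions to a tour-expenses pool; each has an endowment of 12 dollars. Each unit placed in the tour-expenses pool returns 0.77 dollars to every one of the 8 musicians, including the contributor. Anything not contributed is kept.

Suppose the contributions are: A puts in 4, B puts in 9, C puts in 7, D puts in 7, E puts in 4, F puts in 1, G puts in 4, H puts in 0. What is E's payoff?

Total contributed: 4 + 9 + 7 + 7 + 4 + 1 + 4 + 0 = 36.
Each receives 0.77 × 36 = 27.72 from the tour-expenses pool.
E keeps 12 − 4 = 8, so E's payoff is 8 + 27.72 = 35.72.

35.72 dollars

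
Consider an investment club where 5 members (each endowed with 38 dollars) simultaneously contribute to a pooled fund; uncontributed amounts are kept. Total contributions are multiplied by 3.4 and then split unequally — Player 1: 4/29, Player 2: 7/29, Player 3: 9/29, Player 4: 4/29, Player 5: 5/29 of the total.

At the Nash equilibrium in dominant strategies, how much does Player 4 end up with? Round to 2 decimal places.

55.82 dollars

Each unit j contributes comes back to j as 3.4 × (j's share), so j prefers to contribute only if that share exceeds 1/3.4 = 0.2941; otherwise keeping the unit dominates.
Player 3 alone (share 9/29) is above the threshold, contributing 38; the remaining 4 contribute 0. Total contributed: 38.
Player 4 keeps 38 and receives 3.4 × 38 × 4/29 = 17.82 from the pooled fund, for a payoff of 55.82.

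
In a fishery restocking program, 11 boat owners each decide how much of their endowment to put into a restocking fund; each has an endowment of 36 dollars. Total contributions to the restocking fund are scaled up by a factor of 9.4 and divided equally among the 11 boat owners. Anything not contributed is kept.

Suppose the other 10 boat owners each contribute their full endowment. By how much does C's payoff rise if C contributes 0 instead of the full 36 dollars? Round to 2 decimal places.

Switching from a contribution of 36 to 0 lets C keep an extra 36 dollars, but lowers the restocking fund by 36, which costs C their own share of that drop: 9.4/11 × 36 = 30.76.
Net gain = 36 − 30.76 = 5.24. The private return per contributed unit (0.8545) is below 1, so free-riding is indeed the best response regardless of what the others do.

5.24 dollars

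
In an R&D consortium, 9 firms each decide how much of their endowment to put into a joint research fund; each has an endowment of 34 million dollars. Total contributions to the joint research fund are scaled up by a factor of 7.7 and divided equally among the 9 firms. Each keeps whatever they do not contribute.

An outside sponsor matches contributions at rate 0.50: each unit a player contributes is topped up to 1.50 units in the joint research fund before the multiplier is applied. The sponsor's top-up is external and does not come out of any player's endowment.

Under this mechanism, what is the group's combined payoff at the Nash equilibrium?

3534.30 million dollars

The effective private return per unit is now 7.7 × 1.50 / 9 = 1.2833 > 1, so every player's dominant strategy flips to full contribution.
So the Nash equilibrium is full contribution by all 9; the group earns 7.7 × 1.50 × 306 = 3534.30.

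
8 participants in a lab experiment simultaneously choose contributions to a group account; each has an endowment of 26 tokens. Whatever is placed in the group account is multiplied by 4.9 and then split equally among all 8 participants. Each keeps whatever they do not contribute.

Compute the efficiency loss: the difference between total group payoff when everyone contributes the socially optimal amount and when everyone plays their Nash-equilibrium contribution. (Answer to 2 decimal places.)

Each contributed unit returns 4.9/8 = 0.6125 to its contributor — below 1 — so contributing 0 is dominant for every player. At the Nash equilibrium everyone keeps their 26, and the group total is 8 × 26 = 208.
Each contributed unit returns 4.900 to the group as a whole (0.6125 to each of 8 players), which exceeds 1, so the social optimum is full contribution: group total = 4.900 × 208 = 1019.20.
Efficiency loss = 1019.20 − 208 = 811.20.

811.20 tokens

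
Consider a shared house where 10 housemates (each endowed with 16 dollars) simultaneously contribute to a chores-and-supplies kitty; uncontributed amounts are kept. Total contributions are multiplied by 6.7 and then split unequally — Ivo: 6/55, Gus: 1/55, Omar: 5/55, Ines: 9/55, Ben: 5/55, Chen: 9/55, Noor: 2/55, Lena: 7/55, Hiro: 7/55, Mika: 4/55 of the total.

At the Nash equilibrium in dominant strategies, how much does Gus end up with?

Player j's private return per contributed unit is 6.7 × (j's share). Contributing is weakly dominant for j when that share is at least 1/6.7 = 0.1493, and contributing 0 is dominant otherwise.
Ines and Chen clear that bar, contributing 16 each; the remaining 8 contribute 0. Total contributed: 32.
Gus keeps 16 and receives 6.7 × 32 × 1/55 = 3.90 from the chores-and-supplies kitty, for a payoff of 19.90.

19.90 dollars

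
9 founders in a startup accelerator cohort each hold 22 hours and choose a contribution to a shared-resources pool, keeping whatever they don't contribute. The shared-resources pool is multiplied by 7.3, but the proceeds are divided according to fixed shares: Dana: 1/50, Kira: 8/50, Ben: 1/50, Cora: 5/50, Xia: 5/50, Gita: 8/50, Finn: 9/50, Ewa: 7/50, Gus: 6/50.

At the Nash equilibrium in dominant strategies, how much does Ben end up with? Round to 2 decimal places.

For player j, contributing a unit is worthwhile iff 7.3 × (j's share) ≥ 1, i.e. iff j's share is at least 0.1370.
The shares above 0.1370 belong to Kira, Gita, Finn and Ewa, contributing 22 each; the remaining 5 contribute 0. Total contributed: 88.
Ben keeps 22 and receives 7.3 × 88 × 1/50 = 12.85 from the shared-resources pool, for a payoff of 34.85.

34.85 hours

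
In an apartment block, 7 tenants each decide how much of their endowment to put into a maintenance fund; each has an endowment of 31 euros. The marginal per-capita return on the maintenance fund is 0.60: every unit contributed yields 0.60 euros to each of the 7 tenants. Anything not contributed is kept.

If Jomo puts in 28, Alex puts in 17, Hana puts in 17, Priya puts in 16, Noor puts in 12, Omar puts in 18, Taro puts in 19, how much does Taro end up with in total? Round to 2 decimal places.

Total contributed: 28 + 17 + 17 + 16 + 12 + 18 + 19 = 127.
Each receives 0.60 × 127 = 76.20 from the maintenance fund.
Taro keeps 31 − 19 = 12, so Taro's payoff is 12 + 76.20 = 88.20.

88.20 euros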